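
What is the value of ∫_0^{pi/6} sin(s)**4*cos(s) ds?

1/160

Let u = sin(s), so du = cos(s) ds. When s = 0, u = 0; when s = pi/6, u = 1/2.
The integral becomes ∫ u**4 du from 0 to 1/2, with antiderivative u**5/5.
Back in s: F(s) = sin(s)**5/5.
Then F(pi/6) - F(0) = (1/160) - (0) = 1/160.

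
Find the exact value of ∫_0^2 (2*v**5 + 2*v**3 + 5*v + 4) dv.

By the power rule, an antiderivative is F(v) = v**6/3 + v**4/2 + 5*v**2/2 + 4*v.
Then F(2) - F(0) = (142/3) - (0) = 142/3.

142/3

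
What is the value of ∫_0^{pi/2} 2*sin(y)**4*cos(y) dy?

Let u = sin(y), so du = cos(y) dy. When y = 0, u = 0; when y = pi/2, u = 1.
The integral becomes 2·∫ u**4 du from 0 to 1, with antiderivative 2*u**5/5.
Back in y: F(y) = 2*sin(y)**5/5.
Then F(pi/2) - F(0) = (2/5) - (0) = 2/5.

2/5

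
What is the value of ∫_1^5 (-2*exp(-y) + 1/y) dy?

An antiderivative is F(y) = log(y) + 2*exp(-y).
Then F(5) - F(1) = (2*exp(-5) + log(5)) - (2*exp(-1)) = -2*exp(-1) + 2*exp(-5) + log(5).

-2*exp(-1) + 2*exp(-5) + log(5)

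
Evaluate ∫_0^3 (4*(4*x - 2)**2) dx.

336

Let u = 4*x - 2, so du = 4 dx. When x = 0, u = -2; when x = 3, u = 10.
The integral becomes ∫ u**2 du from -2 to 10, with antiderivative u**3/3.
Back in x: F(x) = (4*x - 2)**3/3.
Then F(3) - F(0) = (1000/3) - (-8/3) = 336.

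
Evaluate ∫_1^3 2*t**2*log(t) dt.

Integrate by parts once (u = ln t, dv = 2*t**2 dt).
An antiderivative is F(t) = 2*t**3*(3*log(t) - 1)/9.
Then F(3) - F(1) = (-6 + 18*log(3)) - (-2/9) = -52/9 + 18*log(3).

-52/9 + 18*log(3)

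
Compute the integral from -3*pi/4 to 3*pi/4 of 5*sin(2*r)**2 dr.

15*pi/4

Use the identity sin^2(2*r) = (1 - cos(4*r))/2.
An antiderivative is F(r) = 5*r/2 - 5*sin(4*r)/8.
Then F(3*pi/4) - F(-3*pi/4) = (15*pi/8) - (-15*pi/8) = 15*pi/4.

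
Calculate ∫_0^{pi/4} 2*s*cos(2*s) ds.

-1/2 + pi/4

Integrate by parts once (u = s, dv = 2*cos(2*s) ds).
An antiderivative is F(s) = s*sin(2*s) + cos(2*s)/2.
Then F(pi/4) - F(0) = (pi/4) - (1/2) = -1/2 + pi/4.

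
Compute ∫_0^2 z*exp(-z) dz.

Integrate by parts once (u = z, dv = exp(-z) dz).
An antiderivative is F(z) = (-z - 1)*exp(-z).
Then F(2) - F(0) = (-3*exp(-2)) - (-1) = 1 - 3*exp(-2).

1 - 3*exp(-2)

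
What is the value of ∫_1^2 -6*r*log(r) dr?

Integrate by parts once (u = ln r, dv = -6*r dr).
An antiderivative is F(r) = -3*r**2*(2*log(r) - 1)/2.
Then F(2) - F(1) = (6 - 12*log(2)) - (3/2) = 9/2 - 12*log(2).

9/2 - 12*log(2)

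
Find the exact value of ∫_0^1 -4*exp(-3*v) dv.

An antiderivative is F(v) = 4*exp(-3*v)/3.
Then F(1) - F(0) = (4*exp(-3)/3) - (4/3) = -4/3 + 4*exp(-3)/3.

-4/3 + 4*exp(-3)/3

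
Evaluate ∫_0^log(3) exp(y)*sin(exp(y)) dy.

cos(1) - cos(3)

Let u = exp(y), so du = exp(y) dy. When y = 0, u = 1; when y = log(3), u = 3.
The integral becomes ∫ sin(u) du from 1 to 3, with antiderivative -cos(u).
Back in y: F(y) = -cos(exp(y)).
Then F(log(3)) - F(0) = (-cos(3)) - (-cos(1)) = cos(1) - cos(3).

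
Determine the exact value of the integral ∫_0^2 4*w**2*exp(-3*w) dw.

8/27 - 200*exp(-6)/27

Integrate by parts twice (u = w^2, dv = 4*exp(-3*w) dw).
An antiderivative is F(w) = (-36*w**2 - 24*w - 8)*exp(-3*w)/27.
Then F(2) - F(0) = (-200*exp(-6)/27) - (-8/27) = 8/27 - 200*exp(-6)/27.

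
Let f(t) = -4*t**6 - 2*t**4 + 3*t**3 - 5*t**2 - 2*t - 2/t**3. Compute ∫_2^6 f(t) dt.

By the power rule, an antiderivative is F(t) = -4*t**7/7 - 2*t**5/5 + 3*t**4/4 - 5*t**3/3 - t**2 + t**(-2).
Then F(6) - F(2) = (-204747229/1260) - (-38231/420) = -51158134/315.

-51158134/315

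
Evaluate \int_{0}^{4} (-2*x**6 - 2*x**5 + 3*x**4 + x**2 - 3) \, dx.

By the power rule, an antiderivative is F(x) = -2*x**7/7 - x**6/3 + 3*x**5/5 + x**3/3 - 3*x.
Then F(4) - F(0) = (-189796/35) - (0) = -189796/35.

-189796/35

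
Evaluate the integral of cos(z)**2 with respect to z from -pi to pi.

pi

Use the identity cos^2(z) = (1 + cos(2*z))/2.
An antiderivative is F(z) = z/2 + sin(2*z)/4.
Then F(pi) - F(-pi) = (pi/2) - (-pi/2) = pi.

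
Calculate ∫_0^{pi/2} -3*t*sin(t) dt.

-3

Integrate by parts once (u = t, dv = -3*sin(t) dt).
An antiderivative is F(t) = 3*t*cos(t) - 3*sin(t).
Then F(pi/2) - F(0) = (-3) - (0) = -3.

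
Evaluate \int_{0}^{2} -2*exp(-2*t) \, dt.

An antiderivative is F(t) = exp(-2*t).
Then F(2) - F(0) = (exp(-4)) - (1) = -1 + exp(-4).

-1 + exp(-4)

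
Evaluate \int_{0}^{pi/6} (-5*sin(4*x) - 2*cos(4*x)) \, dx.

-15/8 - sqrt(3)/4

An antiderivative is F(x) = -sin(4*x)/2 + 5*cos(4*x)/4.
Then F(pi/6) - F(0) = (-5/8 - sqrt(3)/4) - (5/4) = -15/8 - sqrt(3)/4.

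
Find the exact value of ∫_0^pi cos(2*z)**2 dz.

pi/2

Use the identity cos^2(2*z) = (1 + cos(4*z))/2.
An antiderivative is F(z) = z/2 + sin(4*z)/8.
Then F(pi) - F(0) = (pi/2) - (0) = pi/2.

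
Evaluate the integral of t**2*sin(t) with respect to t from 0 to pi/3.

-1 - pi**2/18 + sqrt(3)*pi/3

Integrate by parts twice (u = t^2, dv = sin(t) dt).
An antiderivative is F(t) = -t**2*cos(t) + 2*t*sin(t) + 2*cos(t).
Then F(pi/3) - F(0) = (-pi**2/18 + 1 + sqrt(3)*pi/3) - (2) = -1 - pi**2/18 + sqrt(3)*pi/3.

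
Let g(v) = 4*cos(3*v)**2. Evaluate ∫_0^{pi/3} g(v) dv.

Use the identity cos^2(3*v) = (1 + cos(6*v))/2.
An antiderivative is F(v) = 2*v + sin(6*v)/3.
Then F(pi/3) - F(0) = (2*pi/3) - (0) = 2*pi/3.

2*pi/3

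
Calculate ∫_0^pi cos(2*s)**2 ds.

pi/2

Use the identity cos^2(2*s) = (1 + cos(4*s))/2.
An antiderivative is F(s) = s/2 + sin(4*s)/8.
Then F(pi) - F(0) = (pi/2) - (0) = pi/2.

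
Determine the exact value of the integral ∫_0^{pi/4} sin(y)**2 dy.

Use the identity sin^2(y) = (1 - cos(2*y))/2.
An antiderivative is F(y) = y/2 - sin(2*y)/4.
Then F(pi/4) - F(0) = (-1/4 + pi/8) - (0) = -1/4 + pi/8.

-1/4 + pi/8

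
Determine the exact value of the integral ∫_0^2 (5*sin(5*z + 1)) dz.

-cos(11) + cos(1)

Let u = 5*z + 1, so du = 5 dz. When z = 0, u = 1; when z = 2, u = 11.
The integral becomes ∫ sin(u) du from 1 to 11, with antiderivative -cos(u).
Back in z: F(z) = -cos(5*z + 1).
Then F(2) - F(0) = (-cos(11)) - (-cos(1)) = -cos(11) + cos(1).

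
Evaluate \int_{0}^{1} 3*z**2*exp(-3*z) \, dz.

2/9 - 17*exp(-3)/9

Integrate by parts twice (u = z^2, dv = 3*exp(-3*z) dz).
An antiderivative is F(z) = (-9*z**2 - 6*z - 2)*exp(-3*z)/9.
Then F(1) - F(0) = (-17*exp(-3)/9) - (-2/9) = 2/9 - 17*exp(-3)/9.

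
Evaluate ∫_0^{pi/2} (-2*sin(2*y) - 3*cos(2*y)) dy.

An antiderivative is F(y) = -3*sin(2*y)/2 + cos(2*y).
Then F(pi/2) - F(0) = (-1) - (1) = -2.

-2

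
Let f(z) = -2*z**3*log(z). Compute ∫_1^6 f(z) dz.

-648*log(3) - 648*log(2) + 1295/8

Integrate by parts once (u = ln z, dv = -2*z**3 dz).
An antiderivative is F(z) = -z**4*(4*log(z) - 1)/8.
Then F(6) - F(1) = (-648*log(3) - 648*log(2) + 162) - (1/8) = -648*log(3) - 648*log(2) + 1295/8.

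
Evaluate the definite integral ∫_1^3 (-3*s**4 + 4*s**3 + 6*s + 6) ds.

-146/5

By the power rule, an antiderivative is F(s) = -3*s**5/5 + s**4 + 3*s**2 + 6*s.
Then F(3) - F(1) = (-99/5) - (47/5) = -146/5.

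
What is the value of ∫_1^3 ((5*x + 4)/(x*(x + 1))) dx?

log(2) + 4*log(3)

Factor the denominator: x**2 + x = (x + 1)x.
Partial fractions: (5*x + 4)/(x*(x + 1)) = 1/(x + 1) + 4/x.
An antiderivative is F(x) = 4*log(x) + log(x + 1).
Then F(3) - F(1) = (2*log(2) + 4*log(3)) - (log(2)) = log(2) + 4*log(3).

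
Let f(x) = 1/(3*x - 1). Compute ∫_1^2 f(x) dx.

An antiderivative is F(x) = log(3*x - 1)/3.
Then F(2) - F(1) = (log(5)/3) - (log(2)/3) = -log(2)/3 + log(5)/3.

-log(2)/3 + log(5)/3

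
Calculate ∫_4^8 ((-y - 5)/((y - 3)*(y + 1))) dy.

-3*log(5) + 2*log(3)

Factor the denominator: y**2 - 2*y - 3 = (y + 1)(y - 3).
Partial fractions: (-y - 5)/((y - 3)*(y + 1)) = 1/(y + 1) - 2/(y - 3).
An antiderivative is F(y) = -2*log(y - 3) + log(y + 1).
Then F(8) - F(4) = (log(9/25)) - (log(5)) = -3*log(5) + 2*log(3).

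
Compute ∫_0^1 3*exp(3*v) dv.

-1 + exp(3)

An antiderivative is F(v) = exp(3*v).
Then F(1) - F(0) = (exp(3)) - (1) = -1 + exp(3).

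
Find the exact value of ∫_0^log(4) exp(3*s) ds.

Let u = exp(s), so du = exp(s) ds. When s = 0, u = 1; when s = log(4), u = 4.
The integral becomes ∫ u**2 du from 1 to 4, with antiderivative u**3/3.
Back in s: F(s) = exp(3*s)/3.
Then F(log(4)) - F(0) = (64/3) - (1/3) = 21.

21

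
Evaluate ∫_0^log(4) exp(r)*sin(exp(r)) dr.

Let u = exp(r), so du = exp(r) dr. When r = 0, u = 1; when r = log(4), u = 4.
The integral becomes ∫ sin(u) du from 1 to 4, with antiderivative -cos(u).
Back in r: F(r) = -cos(exp(r)).
Then F(log(4)) - F(0) = (-cos(4)) - (-cos(1)) = cos(1) - cos(4).

cos(1) - cos(4)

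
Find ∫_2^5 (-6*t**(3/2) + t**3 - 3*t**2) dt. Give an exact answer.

-60*sqrt(5) + 48*sqrt(2)/5 + 141/4

By the power rule, an antiderivative is F(t) = -12*t**(5/2)/5 + t**4/4 - t**3.
Then F(5) - F(2) = (125/4 - 60*sqrt(5)) - (-48*sqrt(2)/5 - 4) = -60*sqrt(5) + 48*sqrt(2)/5 + 141/4.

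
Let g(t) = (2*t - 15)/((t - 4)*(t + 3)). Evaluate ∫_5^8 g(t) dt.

Factor the denominator: t**2 - t - 12 = (t + 3)(t - 4).
Partial fractions: (2*t - 15)/((t - 4)*(t + 3)) = 3/(t + 3) - 1/(t - 4).
An antiderivative is F(t) = -log(t - 4) + 3*log(t + 3).
Then F(8) - F(5) = (-2*log(2) + 3*log(11)) - (9*log(2)) = -11*log(2) + 3*log(11).

-11*log(2) + 3*log(11)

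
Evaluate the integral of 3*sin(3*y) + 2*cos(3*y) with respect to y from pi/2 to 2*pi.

-1/3

An antiderivative is F(y) = 2*sin(3*y)/3 - cos(3*y).
Then F(2*pi) - F(pi/2) = (-1) - (-2/3) = -1/3.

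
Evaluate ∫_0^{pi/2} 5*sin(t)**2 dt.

5*pi/4

Use the identity sin^2(t) = (1 - cos(2*t))/2.
An antiderivative is F(t) = 5*t/2 - 5*sin(2*t)/4.
Then F(pi/2) - F(0) = (5*pi/4) - (0) = 5*pi/4.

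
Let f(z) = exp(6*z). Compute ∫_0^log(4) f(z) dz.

1365/2

Let u = exp(z), so du = exp(z) dz. When z = 0, u = 1; when z = log(4), u = 4.
The integral becomes ∫ u**5 du from 1 to 4, with antiderivative u**6/6.
Back in z: F(z) = exp(6*z)/6.
Then F(log(4)) - F(0) = (2048/3) - (1/6) = 1365/2.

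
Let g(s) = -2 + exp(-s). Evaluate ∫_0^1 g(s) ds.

An antiderivative is F(s) = -2*s - exp(-s).
Then F(1) - F(0) = (-2 - exp(-1)) - (-1) = -1 - exp(-1).

-1 - exp(-1)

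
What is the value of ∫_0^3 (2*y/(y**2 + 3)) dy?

Let u = y**2 + 3, so du = 2*y dy. When y = 0, u = 3; when y = 3, u = 12.
The integral becomes ∫ 1/u du from 3 to 12, with antiderivative log(u).
Back in y: F(y) = log(y**2 + 3).
Then F(3) - F(0) = (log(12)) - (log(3)) = log(4).

log(4)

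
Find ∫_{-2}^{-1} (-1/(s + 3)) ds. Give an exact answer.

-log(2)

An antiderivative is F(s) = -log(s + 3).
Then F(-1) - F(-2) = (-log(2)) - (0) = -log(2).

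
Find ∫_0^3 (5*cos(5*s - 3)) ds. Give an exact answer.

Let u = 5*s - 3, so du = 5 ds. When s = 0, u = -3; when s = 3, u = 12.
The integral becomes ∫ cos(u) du from -3 to 12, with antiderivative sin(u).
Back in s: F(s) = sin(5*s - 3).
Then F(3) - F(0) = (sin(12)) - (-sin(3)) = sin(12) + sin(3).

sin(12) + sin(3)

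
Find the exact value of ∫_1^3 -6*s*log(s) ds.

12 - 27*log(3)

Integrate by parts once (u = ln s, dv = -6*s ds).
An antiderivative is F(s) = -3*s**2*(2*log(s) - 1)/2.
Then F(3) - F(1) = (27/2 - 27*log(3)) - (3/2) = 12 - 27*log(3).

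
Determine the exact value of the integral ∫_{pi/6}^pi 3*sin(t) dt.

An antiderivative is F(t) = -3*cos(t).
Then F(pi) - F(pi/6) = (3) - (-3*sqrt(3)/2) = 3*sqrt(3)/2 + 3.

3*sqrt(3)/2 + 3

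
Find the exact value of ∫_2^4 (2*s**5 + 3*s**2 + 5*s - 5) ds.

1420

By the power rule, an antiderivative is F(s) = s**6/3 + s**3 + 5*s**2/2 - 5*s.
Then F(4) - F(2) = (4348/3) - (88/3) = 1420.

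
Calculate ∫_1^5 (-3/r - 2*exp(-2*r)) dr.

-3*log(5) - exp(-2) + exp(-10)

An antiderivative is F(r) = -3*log(r) + exp(-2*r).
Then F(5) - F(1) = (-3*log(5) + exp(-10)) - (exp(-2)) = -3*log(5) - exp(-2) + exp(-10).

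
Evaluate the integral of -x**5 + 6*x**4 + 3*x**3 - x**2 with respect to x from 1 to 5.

By the power rule, an antiderivative is F(x) = -x**6/6 + 6*x**5/5 + 3*x**4/4 - x**3/3.
Then F(5) - F(1) = (18875/12) - (29/20) = 23572/15.

23572/15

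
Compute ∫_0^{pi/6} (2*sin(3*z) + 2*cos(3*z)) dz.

An antiderivative is F(z) = 2*sin(3*z)/3 - 2*cos(3*z)/3.
Then F(pi/6) - F(0) = (2/3) - (-2/3) = 4/3.

4/3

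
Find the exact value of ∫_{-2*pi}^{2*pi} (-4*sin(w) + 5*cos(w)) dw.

0

An antiderivative is F(w) = 5*sin(w) + 4*cos(w).
Then F(2*pi) - F(-2*pi) = (4) - (4) = 0.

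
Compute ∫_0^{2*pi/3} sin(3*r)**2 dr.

Use the identity sin^2(3*r) = (1 - cos(6*r))/2.
An antiderivative is F(r) = r/2 - sin(6*r)/12.
Then F(2*pi/3) - F(0) = (pi/3) - (0) = pi/3.

pi/3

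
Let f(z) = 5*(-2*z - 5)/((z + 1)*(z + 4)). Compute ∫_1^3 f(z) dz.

-5*log(7) - 5*log(2) + 5*log(5)

Factor the denominator: z**2 + 5*z + 4 = (z + 4)(z + 1).
Partial fractions: 5*(-2*z - 5)/((z + 1)*(z + 4)) = -5/(z + 4) - 5/(z + 1).
An antiderivative is F(z) = -5*log(z + 1) - 5*log(z + 4).
Then F(3) - F(1) = (-5*log(7) - 10*log(2)) - (-5*log(5) - 5*log(2)) = -5*log(7) - 5*log(2) + 5*log(5).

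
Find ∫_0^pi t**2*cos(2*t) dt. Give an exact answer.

pi/2

Integrate by parts twice (u = t^2, dv = cos(2*t) dt).
An antiderivative is F(t) = t**2*sin(2*t)/2 + t*cos(2*t)/2 - sin(2*t)/4.
Then F(pi) - F(0) = (pi/2) - (0) = pi/2.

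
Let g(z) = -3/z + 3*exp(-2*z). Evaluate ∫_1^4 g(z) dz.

-6*log(2) - 3*exp(-8)/2 + 3*exp(-2)/2

An antiderivative is F(z) = -3*log(z) - 3*exp(-2*z)/2.
Then F(4) - F(1) = (-6*log(2) - 3*exp(-8)/2) - (-3*exp(-2)/2) = -6*log(2) - 3*exp(-8)/2 + 3*exp(-2)/2.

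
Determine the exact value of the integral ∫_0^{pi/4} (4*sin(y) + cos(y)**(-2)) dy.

5 - 2*sqrt(2)

An antiderivative is F(y) = -4*cos(y) + tan(y).
Then F(pi/4) - F(0) = (1 - 2*sqrt(2)) - (-4) = 5 - 2*sqrt(2).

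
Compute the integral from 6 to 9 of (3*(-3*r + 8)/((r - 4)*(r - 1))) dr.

Factor the denominator: r**2 - 5*r + 4 = (r - 1)(r - 4).
Partial fractions: 3*(-3*r + 8)/((r - 4)*(r - 1)) = -5/(r - 1) - 4/(r - 4).
An antiderivative is F(r) = -4*log(r - 4) - 5*log(r - 1).
Then F(9) - F(6) = (-15*log(2) - 4*log(5)) - (-5*log(5) - 4*log(2)) = -11*log(2) + log(5).

-11*log(2) + log(5)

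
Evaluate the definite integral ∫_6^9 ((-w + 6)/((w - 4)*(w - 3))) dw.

log(25/32)

Factor the denominator: w**2 - 7*w + 12 = (w - 3)(w - 4).
Partial fractions: (-w + 6)/((w - 4)*(w - 3)) = -3/(w - 3) + 2/(w - 4).
An antiderivative is F(w) = 2*log(w - 4) - 3*log(w - 3).
Then F(9) - F(6) = (-3*log(3) - 3*log(2) + 2*log(5)) - (log(4/27)) = log(25/32).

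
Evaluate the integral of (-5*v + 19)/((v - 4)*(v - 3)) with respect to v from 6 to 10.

Factor the denominator: v**2 - 7*v + 12 = (v - 3)(v - 4).
Partial fractions: (-5*v + 19)/((v - 4)*(v - 3)) = -4/(v - 3) - 1/(v - 4).
An antiderivative is F(v) = -log(v - 4) - 4*log(v - 3).
Then F(10) - F(6) = (-4*log(7) - log(3) - log(2)) - (-4*log(3) - log(2)) = -4*log(7) + 3*log(3).

-4*log(7) + 3*log(3)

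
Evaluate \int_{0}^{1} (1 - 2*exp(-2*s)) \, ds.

exp(-2)

An antiderivative is F(s) = s + exp(-2*s).
Then F(1) - F(0) = (exp(-2) + 1) - (1) = exp(-2).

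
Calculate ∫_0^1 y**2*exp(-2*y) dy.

Integrate by parts twice (u = y^2, dv = exp(-2*y) dy).
An antiderivative is F(y) = (-2*y**2 - 2*y - 1)*exp(-2*y)/4.
Then F(1) - F(0) = (-5*exp(-2)/4) - (-1/4) = (-5 + exp(2))*exp(-2)/4.

(-5 + exp(2))*exp(-2)/4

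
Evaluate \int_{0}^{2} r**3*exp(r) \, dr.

Integrate by parts 3 times (u = r^3, dv = exp(r) dr).
An antiderivative is F(r) = (r**3 - 3*r**2 + 6*r - 6)*exp(r).
Then F(2) - F(0) = (2*exp(2)) - (-6) = 6 + 2*exp(2).

6 + 2*exp(2)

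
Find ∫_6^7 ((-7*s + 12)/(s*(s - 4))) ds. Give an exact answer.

Factor the denominator: s**2 - 4*s = s(s - 4).
Partial fractions: (-7*s + 12)/(s*(s - 4)) = -3/s - 4/(s - 4).
An antiderivative is F(s) = -3*log(s) - 4*log(s - 4).
Then F(7) - F(6) = (-3*log(7) - 4*log(3)) - (-7*log(2) - 3*log(3)) = -3*log(7) - log(3) + 7*log(2).

-3*log(7) - log(3) + 7*log(2)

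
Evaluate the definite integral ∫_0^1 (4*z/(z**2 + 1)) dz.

Let u = z**2 + 1, so du = 2*z dz. When z = 0, u = 1; when z = 1, u = 2.
The integral becomes 2·∫ 1/u du from 1 to 2, with antiderivative 2*log(u).
Back in z: F(z) = 2*log(z**2 + 1).
Then F(1) - F(0) = (log(4)) - (0) = log(4).

log(4)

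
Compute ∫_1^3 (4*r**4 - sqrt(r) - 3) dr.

2824/15 - 2*sqrt(3)

By the power rule, an antiderivative is F(r) = 4*r**5/5 - 2*r**(3/2)/3 - 3*r.
Then F(3) - F(1) = (927/5 - 2*sqrt(3)) - (-43/15) = 2824/15 - 2*sqrt(3).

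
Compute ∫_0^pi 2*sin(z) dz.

An antiderivative is F(z) = -2*cos(z).
Then F(pi) - F(0) = (2) - (-2) = 4.

4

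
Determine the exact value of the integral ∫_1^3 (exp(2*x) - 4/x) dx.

-log(81) - exp(2)/2 + exp(6)/2

An antiderivative is F(x) = exp(2*x)/2 - 4*log(x).
Then F(3) - F(1) = (-log(81) + exp(6)/2) - (exp(2)/2) = -log(81) - exp(2)/2 + exp(6)/2.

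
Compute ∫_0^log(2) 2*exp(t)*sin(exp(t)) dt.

Let u = exp(t), so du = exp(t) dt. When t = 0, u = 1; when t = log(2), u = 2.
The integral becomes 2·∫ sin(u) du from 1 to 2, with antiderivative -2*cos(u).
Back in t: F(t) = -2*cos(exp(t)).
Then F(log(2)) - F(0) = (-2*cos(2)) - (-2*cos(1)) = -2*cos(2) + 2*cos(1).

-2*cos(2) + 2*cos(1)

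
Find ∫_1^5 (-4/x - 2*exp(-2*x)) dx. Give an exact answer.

An antiderivative is F(x) = -4*log(x) + exp(-2*x).
Then F(5) - F(1) = (-4*log(5) + exp(-10)) - (exp(-2)) = -4*log(5) - exp(-2) + exp(-10).

-4*log(5) - exp(-2) + exp(-10)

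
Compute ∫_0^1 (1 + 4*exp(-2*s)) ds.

3 - 2*exp(-2)

An antiderivative is F(s) = s - 2*exp(-2*s).
Then F(1) - F(0) = (1 - 2*exp(-2)) - (-2) = 3 - 2*exp(-2).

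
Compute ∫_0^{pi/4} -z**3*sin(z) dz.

Integrate by parts 3 times (u = z^3, dv = -sin(z) dz).
An antiderivative is F(z) = z**3*cos(z) - 3*z**2*sin(z) - 6*z*cos(z) + 6*sin(z).
Then F(pi/4) - F(0) = (sqrt(2)*(-96*pi - 12*pi**2 + pi**3 + 384)/128) - (0) = sqrt(2)*(-96*pi - 12*pi**2 + pi**3 + 384)/128.

sqrt(2)*(-96*pi - 12*pi**2 + pi**3 + 384)/128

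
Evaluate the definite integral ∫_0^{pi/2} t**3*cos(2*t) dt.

3/4 - 3*pi**2/16

Integrate by parts 3 times (u = t^3, dv = cos(2*t) dt).
An antiderivative is F(t) = t**3*sin(2*t)/2 + 3*t**2*cos(2*t)/4 - 3*t*sin(2*t)/4 - 3*cos(2*t)/8.
Then F(pi/2) - F(0) = (3/8 - 3*pi**2/16) - (-3/8) = 3/4 - 3*pi**2/16.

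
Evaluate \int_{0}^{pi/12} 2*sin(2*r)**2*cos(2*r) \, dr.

1/24

Let u = sin(2*r), so du = 2*cos(2*r) dr. When r = 0, u = 0; when r = pi/12, u = 1/2.
The integral becomes ∫ u**2 du from 0 to 1/2, with antiderivative u**3/3.
Back in r: F(r) = sin(2*r)**3/3.
Then F(pi/12) - F(0) = (1/24) - (0) = 1/24.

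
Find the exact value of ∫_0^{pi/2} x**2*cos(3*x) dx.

2/27 - pi**2/12

Integrate by parts twice (u = x^2, dv = cos(3*x) dx).
An antiderivative is F(x) = x**2*sin(3*x)/3 + 2*x*cos(3*x)/9 - 2*sin(3*x)/27.
Then F(pi/2) - F(0) = (2/27 - pi**2/12) - (0) = 2/27 - pi**2/12.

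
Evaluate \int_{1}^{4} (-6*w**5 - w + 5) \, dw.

By the power rule, an antiderivative is F(w) = -w**6 - w**2/2 + 5*w.
Then F(4) - F(1) = (-4084) - (7/2) = -8175/2.

-8175/2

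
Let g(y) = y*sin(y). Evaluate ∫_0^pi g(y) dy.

pi

Integrate by parts once (u = y, dv = sin(y) dy).
An antiderivative is F(y) = -y*cos(y) + sin(y).
Then F(pi) - F(0) = (pi) - (0) = pi.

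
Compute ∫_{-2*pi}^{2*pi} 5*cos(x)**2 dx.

10*pi

Use the identity cos^2(x) = (1 + cos(2*x))/2.
An antiderivative is F(x) = 5*x/2 + 5*sin(2*x)/4.
Then F(2*pi) - F(-2*pi) = (5*pi) - (-5*pi) = 10*pi.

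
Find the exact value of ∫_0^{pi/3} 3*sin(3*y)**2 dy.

pi/2

Use the identity sin^2(3*y) = (1 - cos(6*y))/2.
An antiderivative is F(y) = 3*y/2 - sin(6*y)/4.
Then F(pi/3) - F(0) = (pi/2) - (0) = pi/2.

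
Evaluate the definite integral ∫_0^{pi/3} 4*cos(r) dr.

An antiderivative is F(r) = 4*sin(r).
Then F(pi/3) - F(0) = (2*sqrt(3)) - (0) = 2*sqrt(3).

2*sqrt(3)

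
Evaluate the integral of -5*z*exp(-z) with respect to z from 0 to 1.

Integrate by parts once (u = z, dv = -5*exp(-z) dz).
An antiderivative is F(z) = (5*z + 5)*exp(-z).
Then F(1) - F(0) = (10*exp(-1)) - (5) = -5 + 10*exp(-1).

-5 + 10*exp(-1)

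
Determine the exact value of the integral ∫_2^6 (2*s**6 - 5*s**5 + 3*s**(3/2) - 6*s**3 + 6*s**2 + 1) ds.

By the power rule, an antiderivative is F(s) = 2*s**7/7 - 5*s**6/6 + 6*s**(5/2)/5 - 3*s**4/2 + 2*s**3 + s.
Then F(6) - F(2) = (216*sqrt(6)/5 + 277170/7) - (-478/21 + 24*sqrt(2)/5) = -24*sqrt(2)/5 + 216*sqrt(6)/5 + 831988/21.

-24*sqrt(2)/5 + 216*sqrt(6)/5 + 831988/21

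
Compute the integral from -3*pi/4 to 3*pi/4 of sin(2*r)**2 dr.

3*pi/4

Use the identity sin^2(2*r) = (1 - cos(4*r))/2.
An antiderivative is F(r) = r/2 - sin(4*r)/8.
Then F(3*pi/4) - F(-3*pi/4) = (3*pi/8) - (-3*pi/8) = 3*pi/4.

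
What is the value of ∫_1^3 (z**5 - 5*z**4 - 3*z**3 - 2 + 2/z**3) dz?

By the power rule, an antiderivative is F(z) = z**6/6 - z**5 - 3*z**4/4 - 2*z - 1/z**2.
Then F(3) - F(1) = (-6781/36) - (-55/12) = -1654/9.

-1654/9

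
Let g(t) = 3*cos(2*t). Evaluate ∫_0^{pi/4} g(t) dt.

3/2

An antiderivative is F(t) = 3*sin(2*t)/2.
Then F(pi/4) - F(0) = (3/2) - (0) = 3/2.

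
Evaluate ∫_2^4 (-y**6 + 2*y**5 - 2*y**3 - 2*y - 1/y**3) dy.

-248725/224

By the power rule, an antiderivative is F(y) = -y**7/7 + y**6/3 - y**4/2 - y**2 + 1/(2*y**2).
Then F(4) - F(2) = (-752107/672) - (-1483/168) = -248725/224.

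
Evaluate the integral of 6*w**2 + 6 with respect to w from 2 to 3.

44

By the power rule, an antiderivative is F(w) = 2*w**3 + 6*w.
Then F(3) - F(2) = (72) - (28) = 44.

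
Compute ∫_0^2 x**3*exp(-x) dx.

Integrate by parts 3 times (u = x^3, dv = exp(-x) dx).
An antiderivative is F(x) = (-x**3 - 3*x**2 - 6*x - 6)*exp(-x).
Then F(2) - F(0) = (-38*exp(-2)) - (-6) = 6 - 38*exp(-2).

6 - 38*exp(-2)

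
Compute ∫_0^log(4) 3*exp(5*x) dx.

3069/5

Let u = exp(x), so du = exp(x) dx. When x = 0, u = 1; when x = log(4), u = 4.
The integral becomes 3·∫ u**4 du from 1 to 4, with antiderivative 3*u**5/5.
Back in x: F(x) = 3*exp(5*x)/5.
Then F(log(4)) - F(0) = (3072/5) - (3/5) = 3069/5.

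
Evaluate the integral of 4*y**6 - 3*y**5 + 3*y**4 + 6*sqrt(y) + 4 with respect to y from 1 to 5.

20*sqrt(5) + 1355084/35

By the power rule, an antiderivative is F(y) = 4*y**7/7 - y**6/2 + 3*y**5/5 + 4*y**(3/2) + 4*y.
Then F(5) - F(1) = (20*sqrt(5) + 542155/14) - (607/70) = 20*sqrt(5) + 1355084/35.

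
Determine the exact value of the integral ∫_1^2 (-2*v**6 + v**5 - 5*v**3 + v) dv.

-1205/28

By the power rule, an antiderivative is F(v) = -2*v**7/7 + v**6/6 - 5*v**4/4 + v**2/2.
Then F(2) - F(1) = (-922/21) - (-73/84) = -1205/28.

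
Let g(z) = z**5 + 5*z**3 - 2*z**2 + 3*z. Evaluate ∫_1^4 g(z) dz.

By the power rule, an antiderivative is F(z) = z**6/6 + 5*z**4/4 - 2*z**3/3 + 3*z**2/2.
Then F(4) - F(1) = (984) - (9/4) = 3927/4.

3927/4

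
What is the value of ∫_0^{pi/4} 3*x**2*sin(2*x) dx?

Integrate by parts twice (u = x^2, dv = 3*sin(2*x) dx).
An antiderivative is F(x) = -3*x**2*cos(2*x)/2 + 3*x*sin(2*x)/2 + 3*cos(2*x)/4.
Then F(pi/4) - F(0) = (3*pi/8) - (3/4) = -3/4 + 3*pi/8.

-3/4 + 3*pi/8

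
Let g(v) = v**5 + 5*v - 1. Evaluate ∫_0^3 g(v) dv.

141

By the power rule, an antiderivative is F(v) = v**6/6 + 5*v**2/2 - v.
Then F(3) - F(0) = (141) - (0) = 141.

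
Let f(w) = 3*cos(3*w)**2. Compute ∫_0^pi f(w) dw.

Use the identity cos^2(3*w) = (1 + cos(6*w))/2.
An antiderivative is F(w) = 3*w/2 + sin(6*w)/4.
Then F(pi) - F(0) = (3*pi/2) - (0) = 3*pi/2.

3*pi/2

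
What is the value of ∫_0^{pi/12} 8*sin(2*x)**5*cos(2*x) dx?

1/96

Let u = sin(2*x), so du = 2*cos(2*x) dx. When x = 0, u = 0; when x = pi/12, u = 1/2.
The integral becomes 4·∫ u**5 du from 0 to 1/2, with antiderivative 2*u**6/3.
Back in x: F(x) = 2*sin(2*x)**6/3.
Then F(pi/12) - F(0) = (1/96) - (0) = 1/96.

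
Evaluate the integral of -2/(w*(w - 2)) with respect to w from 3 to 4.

Factor the denominator: w**2 - 2*w = w(w - 2).
Partial fractions: -2/(w*(w - 2)) = 1/w - 1/(w - 2).
An antiderivative is F(w) = log(w) - log(w - 2).
Then F(4) - F(3) = (log(2)) - (log(3)) = log(2/3).

log(2/3)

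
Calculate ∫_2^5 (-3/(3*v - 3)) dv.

An antiderivative is F(v) = -log(3*v - 3).
Then F(5) - F(2) = (-log(12)) - (-log(3)) = -log(4).

-log(4)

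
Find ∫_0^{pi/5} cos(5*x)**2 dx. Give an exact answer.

pi/10

Use the identity cos^2(5*x) = (1 + cos(10*x))/2.
An antiderivative is F(x) = x/2 + sin(10*x)/20.
Then F(pi/5) - F(0) = (pi/10) - (0) = pi/10.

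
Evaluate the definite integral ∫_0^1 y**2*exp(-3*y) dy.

Integrate by parts twice (u = y^2, dv = exp(-3*y) dy).
An antiderivative is F(y) = (-9*y**2 - 6*y - 2)*exp(-3*y)/27.
Then F(1) - F(0) = (-17*exp(-3)/27) - (-2/27) = 2/27 - 17*exp(-3)/27.

2/27 - 17*exp(-3)/27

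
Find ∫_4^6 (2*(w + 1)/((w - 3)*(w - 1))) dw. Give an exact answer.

-2*log(5) + 6*log(3)

Factor the denominator: w**2 - 4*w + 3 = (w - 1)(w - 3).
Partial fractions: 2*(w + 1)/((w - 3)*(w - 1)) = -2/(w - 1) + 4/(w - 3).
An antiderivative is F(w) = 4*log(w - 3) - 2*log(w - 1).
Then F(6) - F(4) = (log(81/25)) - (-log(9)) = -2*log(5) + 6*log(3).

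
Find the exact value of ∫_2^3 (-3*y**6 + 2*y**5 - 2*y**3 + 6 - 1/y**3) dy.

By the power rule, an antiderivative is F(y) = -3*y**7/7 + y**6/3 - y**4/2 + 6*y + 1/(2*y**2).
Then F(3) - F(2) = (-45154/63) - (-4939/168) = -346415/504.

-346415/504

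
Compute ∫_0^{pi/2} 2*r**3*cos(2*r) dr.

Integrate by parts 3 times (u = r^3, dv = 2*cos(2*r) dr).
An antiderivative is F(r) = r**3*sin(2*r) + 3*r**2*cos(2*r)/2 - 3*r*sin(2*r)/2 - 3*cos(2*r)/4.
Then F(pi/2) - F(0) = (3/4 - 3*pi**2/8) - (-3/4) = 3/2 - 3*pi**2/8.

3/2 - 3*pi**2/8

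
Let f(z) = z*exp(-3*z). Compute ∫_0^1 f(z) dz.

Integrate by parts once (u = z, dv = exp(-3*z) dz).
An antiderivative is F(z) = (-3*z - 1)*exp(-3*z)/9.
Then F(1) - F(0) = (-4*exp(-3)/9) - (-1/9) = (-4 + exp(3))*exp(-3)/9.

(-4 + exp(3))*exp(-3)/9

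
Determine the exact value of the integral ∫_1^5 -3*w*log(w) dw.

Integrate by parts once (u = ln w, dv = -3*w dw).
An antiderivative is F(w) = -3*w**2*(2*log(w) - 1)/4.
Then F(5) - F(1) = (75/4 - 75*log(5)/2) - (3/4) = 18 - 75*log(5)/2.

18 - 75*log(5)/2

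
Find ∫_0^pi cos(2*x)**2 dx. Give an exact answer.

pi/2

Use the identity cos^2(2*x) = (1 + cos(4*x))/2.
An antiderivative is F(x) = x/2 + sin(4*x)/8.
Then F(pi) - F(0) = (pi/2) - (0) = pi/2.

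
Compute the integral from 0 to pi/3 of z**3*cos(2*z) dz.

Integrate by parts 3 times (u = z^3, dv = cos(2*z) dz).
An antiderivative is F(z) = z**3*sin(2*z)/2 + 3*z**2*cos(2*z)/4 - 3*z*sin(2*z)/4 - 3*cos(2*z)/8.
Then F(pi/3) - F(0) = (-sqrt(3)*pi/8 - pi**2/24 + 3/16 + sqrt(3)*pi**3/108) - (-3/8) = -sqrt(3)*pi/8 - pi**2/24 + sqrt(3)*pi**3/108 + 9/16.

-sqrt(3)*pi/8 - pi**2/24 + sqrt(3)*pi**3/108 + 9/16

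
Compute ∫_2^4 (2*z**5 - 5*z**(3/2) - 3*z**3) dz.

8*sqrt(2) + 1100

By the power rule, an antiderivative is F(z) = z**6/3 - 2*z**(5/2) - 3*z**4/4.
Then F(4) - F(2) = (3328/3) - (28/3 - 8*sqrt(2)) = 8*sqrt(2) + 1100.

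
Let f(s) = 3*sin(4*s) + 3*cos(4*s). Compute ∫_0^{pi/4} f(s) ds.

3/2

An antiderivative is F(s) = 3*sin(4*s)/4 - 3*cos(4*s)/4.
Then F(pi/4) - F(0) = (3/4) - (-3/4) = 3/2.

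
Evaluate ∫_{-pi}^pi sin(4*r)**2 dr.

Use the identity sin^2(4*r) = (1 - cos(8*r))/2.
An antiderivative is F(r) = r/2 - sin(8*r)/16.
Then F(pi) - F(-pi) = (pi/2) - (-pi/2) = pi.

pi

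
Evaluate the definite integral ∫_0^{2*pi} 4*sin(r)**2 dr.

4*pi

Use the identity sin^2(r) = (1 - cos(2*r))/2.
An antiderivative is F(r) = 2*r - sin(2*r).
Then F(2*pi) - F(0) = (4*pi) - (0) = 4*pi.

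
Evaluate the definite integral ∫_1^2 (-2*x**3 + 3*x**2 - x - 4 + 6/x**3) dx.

By the power rule, an antiderivative is F(x) = -x**4/2 + x**3 - x**2/2 - 4*x - 3/x**2.
Then F(2) - F(1) = (-43/4) - (-7) = -15/4.

-15/4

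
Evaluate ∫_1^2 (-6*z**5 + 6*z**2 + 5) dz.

-44

By the power rule, an antiderivative is F(z) = -z**6 + 2*z**3 + 5*z.
Then F(2) - F(1) = (-38) - (6) = -44.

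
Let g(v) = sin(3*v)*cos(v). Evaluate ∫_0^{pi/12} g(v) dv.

5/16 - sqrt(3)/8

Use the identity sin(3*v)cos(v) = [sin(4*v) + sin(2*v)]/2.
An antiderivative is F(v) = -cos(2*v)/4 - cos(4*v)/8.
Then F(pi/12) - F(0) = (-sqrt(3)/8 - 1/16) - (-3/8) = 5/16 - sqrt(3)/8.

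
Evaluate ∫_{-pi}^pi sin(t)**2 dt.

Use the identity sin^2(t) = (1 - cos(2*t))/2.
An antiderivative is F(t) = t/2 - sin(2*t)/4.
Then F(pi) - F(-pi) = (pi/2) - (-pi/2) = pi.

pi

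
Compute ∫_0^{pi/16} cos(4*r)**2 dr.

1/16 + pi/32

Use the identity cos^2(4*r) = (1 + cos(8*r))/2.
An antiderivative is F(r) = r/2 + sin(8*r)/16.
Then F(pi/16) - F(0) = (1/16 + pi/32) - (0) = 1/16 + pi/32.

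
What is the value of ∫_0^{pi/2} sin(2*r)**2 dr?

Use the identity sin^2(2*r) = (1 - cos(4*r))/2.
An antiderivative is F(r) = r/2 - sin(4*r)/8.
Then F(pi/2) - F(0) = (pi/4) - (0) = pi/4.

pi/4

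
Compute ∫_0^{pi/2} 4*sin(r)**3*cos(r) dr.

1

Let u = sin(r), so du = cos(r) dr. When r = 0, u = 0; when r = pi/2, u = 1.
The integral becomes 4·∫ u**3 du from 0 to 1, with antiderivative u**4.
Back in r: F(r) = sin(r)**4.
Then F(pi/2) - F(0) = (1) - (0) = 1.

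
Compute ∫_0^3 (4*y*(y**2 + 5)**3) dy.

Let u = y**2 + 5, so du = 2*y dy. When y = 0, u = 5; when y = 3, u = 14.
The integral becomes 2·∫ u**3 du from 5 to 14, with antiderivative u**4/2.
Back in y: F(y) = (y**2 + 5)**4/2.
Then F(3) - F(0) = (19208) - (625/2) = 37791/2.

37791/2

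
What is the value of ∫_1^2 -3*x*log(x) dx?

Integrate by parts once (u = ln x, dv = -3*x dx).
An antiderivative is F(x) = -3*x**2*(2*log(x) - 1)/4.
Then F(2) - F(1) = (3 - log(64)) - (3/4) = 9/4 - log(64).

9/4 - log(64)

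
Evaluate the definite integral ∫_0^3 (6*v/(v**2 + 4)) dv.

Let u = v**2 + 4, so du = 2*v dv. When v = 0, u = 4; when v = 3, u = 13.
The integral becomes 3·∫ 1/u du from 4 to 13, with antiderivative 3*log(u).
Back in v: F(v) = 3*log(v**2 + 4).
Then F(3) - F(0) = (3*log(13)) - (log(64)) = -6*log(2) + 3*log(13).

-6*log(2) + 3*log(13)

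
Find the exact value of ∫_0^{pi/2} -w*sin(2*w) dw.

Integrate by parts once (u = w, dv = -sin(2*w) dw).
An antiderivative is F(w) = w*cos(2*w)/2 - sin(2*w)/4.
Then F(pi/2) - F(0) = (-pi/4) - (0) = -pi/4.

-pi/4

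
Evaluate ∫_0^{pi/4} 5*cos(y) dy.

5*sqrt(2)/2

An antiderivative is F(y) = 5*sin(y).
Then F(pi/4) - F(0) = (5*sqrt(2)/2) - (0) = 5*sqrt(2)/2.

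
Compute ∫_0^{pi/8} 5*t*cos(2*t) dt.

Integrate by parts once (u = t, dv = 5*cos(2*t) dt).
An antiderivative is F(t) = 5*t*sin(2*t)/2 + 5*cos(2*t)/4.
Then F(pi/8) - F(0) = (5*sqrt(2)*(pi + 4)/32) - (5/4) = -5/4 + 5*sqrt(2)*pi/32 + 5*sqrt(2)/8.

-5/4 + 5*sqrt(2)*pi/32 + 5*sqrt(2)/8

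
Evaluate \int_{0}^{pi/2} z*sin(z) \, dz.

Integrate by parts once (u = z, dv = sin(z) dz).
An antiderivative is F(z) = -z*cos(z) + sin(z).
Then F(pi/2) - F(0) = (1) - (0) = 1.

1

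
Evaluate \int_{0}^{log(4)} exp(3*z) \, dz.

Let u = exp(z), so du = exp(z) dz. When z = 0, u = 1; when z = log(4), u = 4.
The integral becomes ∫ u**2 du from 1 to 4, with antiderivative u**3/3.
Back in z: F(z) = exp(3*z)/3.
Then F(log(4)) - F(0) = (64/3) - (1/3) = 21.

21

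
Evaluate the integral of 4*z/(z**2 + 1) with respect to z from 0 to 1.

log(4)

Let u = z**2 + 1, so du = 2*z dz. When z = 0, u = 1; when z = 1, u = 2.
The integral becomes 2·∫ 1/u du from 1 to 2, with antiderivative 2*log(u).
Back in z: F(z) = 2*log(z**2 + 1).
Then F(1) - F(0) = (log(4)) - (0) = log(4).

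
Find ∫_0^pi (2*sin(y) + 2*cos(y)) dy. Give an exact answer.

4

An antiderivative is F(y) = 2*sin(y) - 2*cos(y).
Then F(pi) - F(0) = (2) - (-2) = 4.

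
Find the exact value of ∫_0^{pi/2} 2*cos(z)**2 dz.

pi/2

Use the identity cos^2(z) = (1 + cos(2*z))/2.
An antiderivative is F(z) = z + sin(2*z)/2.
Then F(pi/2) - F(0) = (pi/2) - (0) = pi/2.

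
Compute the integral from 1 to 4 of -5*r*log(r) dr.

75/4 - 80*log(2)

Integrate by parts once (u = ln r, dv = -5*r dr).
An antiderivative is F(r) = -5*r**2*(2*log(r) - 1)/4.
Then F(4) - F(1) = (20 - 80*log(2)) - (5/4) = 75/4 - 80*log(2).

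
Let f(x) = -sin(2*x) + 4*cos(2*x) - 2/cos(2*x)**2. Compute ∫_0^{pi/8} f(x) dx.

-3/2 + 5*sqrt(2)/4

An antiderivative is F(x) = 2*sin(2*x) + cos(2*x)/2 - tan(2*x).
Then F(pi/8) - F(0) = (-1 + 5*sqrt(2)/4) - (1/2) = -3/2 + 5*sqrt(2)/4.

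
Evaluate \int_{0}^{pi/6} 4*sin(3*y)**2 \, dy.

pi/3

Use the identity sin^2(3*y) = (1 - cos(6*y))/2.
An antiderivative is F(y) = 2*y - sin(6*y)/3.
Then F(pi/6) - F(0) = (pi/3) - (0) = pi/3.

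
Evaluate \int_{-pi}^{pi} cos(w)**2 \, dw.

pi

Use the identity cos^2(w) = (1 + cos(2*w))/2.
An antiderivative is F(w) = w/2 + sin(2*w)/4.
Then F(pi) - F(-pi) = (pi/2) - (-pi/2) = pi.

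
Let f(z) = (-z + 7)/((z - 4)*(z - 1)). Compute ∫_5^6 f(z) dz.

log(32/25)

Factor the denominator: z**2 - 5*z + 4 = (z - 1)(z - 4).
Partial fractions: (-z + 7)/((z - 4)*(z - 1)) = -2/(z - 1) + 1/(z - 4).
An antiderivative is F(z) = log(z - 4) - 2*log(z - 1).
Then F(6) - F(5) = (log(2/25)) - (-log(16)) = log(32/25).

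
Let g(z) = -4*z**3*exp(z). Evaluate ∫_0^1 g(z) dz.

Integrate by parts 3 times (u = z^3, dv = -4*exp(z) dz).
An antiderivative is F(z) = (-4*z**3 + 12*z**2 - 24*z + 24)*exp(z).
Then F(1) - F(0) = (8*E) - (24) = -24 + 8*E.

-24 + 8*E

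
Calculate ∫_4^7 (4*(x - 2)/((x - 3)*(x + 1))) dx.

Factor the denominator: x**2 - 2*x - 3 = (x + 1)(x - 3).
Partial fractions: 4*(x - 2)/((x - 3)*(x + 1)) = 3/(x + 1) + 1/(x - 3).
An antiderivative is F(x) = log(x - 3) + 3*log(x + 1).
Then F(7) - F(4) = (11*log(2)) - (3*log(5)) = -3*log(5) + 11*log(2).

-3*log(5) + 11*log(2)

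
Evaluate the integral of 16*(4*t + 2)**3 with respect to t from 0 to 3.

Let u = 4*t + 2, so du = 4 dt. When t = 0, u = 2; when t = 3, u = 14.
The integral becomes 4·∫ u**3 du from 2 to 14, with antiderivative u**4.
Back in t: F(t) = (4*t + 2)**4.
Then F(3) - F(0) = (38416) - (16) = 38400.

38400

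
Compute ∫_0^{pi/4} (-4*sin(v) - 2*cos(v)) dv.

-4 + sqrt(2)

An antiderivative is F(v) = -2*sin(v) + 4*cos(v).
Then F(pi/4) - F(0) = (sqrt(2)) - (4) = -4 + sqrt(2).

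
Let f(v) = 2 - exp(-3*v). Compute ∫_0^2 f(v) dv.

exp(-6)/3 + 11/3

An antiderivative is F(v) = 2*v + exp(-3*v)/3.
Then F(2) - F(0) = (exp(-6)/3 + 4) - (1/3) = exp(-6)/3 + 11/3.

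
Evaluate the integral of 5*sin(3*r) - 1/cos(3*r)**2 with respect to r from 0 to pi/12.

4/3 - 5*sqrt(2)/6

An antiderivative is F(r) = -5*cos(3*r)/3 - tan(3*r)/3.
Then F(pi/12) - F(0) = (-5*sqrt(2)/6 - 1/3) - (-5/3) = 4/3 - 5*sqrt(2)/6.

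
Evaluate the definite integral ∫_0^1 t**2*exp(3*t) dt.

Integrate by parts twice (u = t^2, dv = exp(3*t) dt).
An antiderivative is F(t) = (9*t**2 - 6*t + 2)*exp(3*t)/27.
Then F(1) - F(0) = (5*exp(3)/27) - (2/27) = -2/27 + 5*exp(3)/27.

-2/27 + 5*exp(3)/27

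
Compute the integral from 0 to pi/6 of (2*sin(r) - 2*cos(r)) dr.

An antiderivative is F(r) = -2*sin(r) - 2*cos(r).
Then F(pi/6) - F(0) = (-sqrt(3) - 1) - (-2) = 1 - sqrt(3).

1 - sqrt(3)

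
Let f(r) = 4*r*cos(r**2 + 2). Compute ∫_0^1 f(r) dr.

-2*sin(2) + 2*sin(3)

Let u = r**2 + 2, so du = 2*r dr. When r = 0, u = 2; when r = 1, u = 3.
The integral becomes 2·∫ cos(u) du from 2 to 3, with antiderivative 2*sin(u).
Back in r: F(r) = 2*sin(r**2 + 2).
Then F(1) - F(0) = (2*sin(3)) - (2*sin(2)) = -2*sin(2) + 2*sin(3).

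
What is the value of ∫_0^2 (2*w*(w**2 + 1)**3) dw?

156

Let u = w**2 + 1, so du = 2*w dw. When w = 0, u = 1; when w = 2, u = 5.
The integral becomes ∫ u**3 du from 1 to 5, with antiderivative u**4/4.
Back in w: F(w) = (w**2 + 1)**4/4.
Then F(2) - F(0) = (625/4) - (1/4) = 156.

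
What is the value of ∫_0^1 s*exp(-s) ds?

1 - 2*exp(-1)

Integrate by parts once (u = s, dv = exp(-s) ds).
An antiderivative is F(s) = (-s - 1)*exp(-s).
Then F(1) - F(0) = (-2*exp(-1)) - (-1) = 1 - 2*exp(-1).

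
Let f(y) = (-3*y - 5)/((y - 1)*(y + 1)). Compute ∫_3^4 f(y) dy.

Factor the denominator: y**2 - 1 = (y + 1)(y - 1).
Partial fractions: (-3*y - 5)/((y - 1)*(y + 1)) = 1/(y + 1) - 4/(y - 1).
An antiderivative is F(y) = -4*log(y - 1) + log(y + 1).
Then F(4) - F(3) = (log(5/81)) - (-log(4)) = log(20/81).

log(20/81)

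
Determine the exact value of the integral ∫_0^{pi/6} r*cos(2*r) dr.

Integrate by parts once (u = r, dv = cos(2*r) dr).
An antiderivative is F(r) = r*sin(2*r)/2 + cos(2*r)/4.
Then F(pi/6) - F(0) = (1/8 + sqrt(3)*pi/24) - (1/4) = -1/8 + sqrt(3)*pi/24.

-1/8 + sqrt(3)*pi/24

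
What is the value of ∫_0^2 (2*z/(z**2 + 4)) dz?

Let u = z**2 + 4, so du = 2*z dz. When z = 0, u = 4; when z = 2, u = 8.
The integral becomes ∫ 1/u du from 4 to 8, with antiderivative log(u).
Back in z: F(z) = log(z**2 + 4).
Then F(2) - F(0) = (log(8)) - (log(4)) = log(2).

log(2)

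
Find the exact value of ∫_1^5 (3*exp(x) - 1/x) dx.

-3*exp(1) - log(5) + 3*exp(5)

An antiderivative is F(x) = 3*exp(x) - log(x).
Then F(5) - F(1) = (-log(5) + 3*exp(5)) - (3*exp(1)) = -3*exp(1) - log(5) + 3*exp(5).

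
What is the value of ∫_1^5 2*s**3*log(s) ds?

-78 + 625*log(5)/2

Integrate by parts once (u = ln s, dv = 2*s**3 ds).
An antiderivative is F(s) = s**4*(4*log(s) - 1)/8.
Then F(5) - F(1) = (-625/8 + 625*log(5)/2) - (-1/8) = -78 + 625*log(5)/2.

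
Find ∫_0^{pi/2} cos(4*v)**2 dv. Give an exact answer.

pi/4

Use the identity cos^2(4*v) = (1 + cos(8*v))/2.
An antiderivative is F(v) = v/2 + sin(8*v)/16.
Then F(pi/2) - F(0) = (pi/4) - (0) = pi/4.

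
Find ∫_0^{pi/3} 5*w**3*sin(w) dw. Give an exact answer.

Integrate by parts 3 times (u = w^3, dv = 5*sin(w) dw).
An antiderivative is F(w) = -5*w**3*cos(w) + 15*w**2*sin(w) + 30*w*cos(w) - 30*sin(w).
Then F(pi/3) - F(0) = (-15*sqrt(3) - 5*pi**3/54 + 5*sqrt(3)*pi**2/6 + 5*pi) - (0) = -15*sqrt(3) - 5*pi**3/54 + 5*sqrt(3)*pi**2/6 + 5*pi.

-15*sqrt(3) - 5*pi**3/54 + 5*sqrt(3)*pi**2/6 + 5*pi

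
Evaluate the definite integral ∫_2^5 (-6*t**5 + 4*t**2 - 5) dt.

By the power rule, an antiderivative is F(t) = -t**6 + 4*t**3/3 - 5*t.
Then F(5) - F(2) = (-46450/3) - (-190/3) = -15420.

-15420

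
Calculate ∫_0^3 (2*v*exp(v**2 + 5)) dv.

Let u = v**2 + 5, so du = 2*v dv. When v = 0, u = 5; when v = 3, u = 14.
The integral becomes ∫ exp(u) du from 5 to 14, with antiderivative exp(u).
Back in v: F(v) = exp(v**2 + 5).
Then F(3) - F(0) = (exp(14)) - (exp(5)) = -exp(5) + exp(14).

-exp(5) + exp(14)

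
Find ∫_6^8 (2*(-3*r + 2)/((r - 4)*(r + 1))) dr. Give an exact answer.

Factor the denominator: r**2 - 3*r - 4 = (r + 1)(r - 4).
Partial fractions: 2*(-3*r + 2)/((r - 4)*(r + 1)) = -2/(r + 1) - 4/(r - 4).
An antiderivative is F(r) = -4*log(r - 4) - 2*log(r + 1).
Then F(8) - F(6) = (-8*log(2) - 4*log(3)) - (-2*log(7) - 4*log(2)) = -4*log(3) - 4*log(2) + 2*log(7).

-4*log(3) - 4*log(2) + 2*log(7)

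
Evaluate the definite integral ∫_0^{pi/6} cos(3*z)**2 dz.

Use the identity cos^2(3*z) = (1 + cos(6*z))/2.
An antiderivative is F(z) = z/2 + sin(6*z)/12.
Then F(pi/6) - F(0) = (pi/12) - (0) = pi/12.

pi/12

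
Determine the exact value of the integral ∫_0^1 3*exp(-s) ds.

3 - 3*exp(-1)

An antiderivative is F(s) = -3*exp(-s).
Then F(1) - F(0) = (-3*exp(-1)) - (-3) = 3 - 3*exp(-1).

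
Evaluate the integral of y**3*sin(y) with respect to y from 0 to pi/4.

Integrate by parts 3 times (u = y^3, dv = sin(y) dy).
An antiderivative is F(y) = -y**3*cos(y) + 3*y**2*sin(y) + 6*y*cos(y) - 6*sin(y).
Then F(pi/4) - F(0) = (sqrt(2)*(-384 - pi**3 + 12*pi**2 + 96*pi)/128) - (0) = sqrt(2)*(-384 - pi**3 + 12*pi**2 + 96*pi)/128.

sqrt(2)*(-384 - pi**3 + 12*pi**2 + 96*pi)/128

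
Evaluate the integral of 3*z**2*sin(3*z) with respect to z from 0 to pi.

-4/9 + pi**2

Integrate by parts twice (u = z^2, dv = 3*sin(3*z) dz).
An antiderivative is F(z) = -z**2*cos(3*z) + 2*z*sin(3*z)/3 + 2*cos(3*z)/9.
Then F(pi) - F(0) = (-2/9 + pi**2) - (2/9) = -4/9 + pi**2.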